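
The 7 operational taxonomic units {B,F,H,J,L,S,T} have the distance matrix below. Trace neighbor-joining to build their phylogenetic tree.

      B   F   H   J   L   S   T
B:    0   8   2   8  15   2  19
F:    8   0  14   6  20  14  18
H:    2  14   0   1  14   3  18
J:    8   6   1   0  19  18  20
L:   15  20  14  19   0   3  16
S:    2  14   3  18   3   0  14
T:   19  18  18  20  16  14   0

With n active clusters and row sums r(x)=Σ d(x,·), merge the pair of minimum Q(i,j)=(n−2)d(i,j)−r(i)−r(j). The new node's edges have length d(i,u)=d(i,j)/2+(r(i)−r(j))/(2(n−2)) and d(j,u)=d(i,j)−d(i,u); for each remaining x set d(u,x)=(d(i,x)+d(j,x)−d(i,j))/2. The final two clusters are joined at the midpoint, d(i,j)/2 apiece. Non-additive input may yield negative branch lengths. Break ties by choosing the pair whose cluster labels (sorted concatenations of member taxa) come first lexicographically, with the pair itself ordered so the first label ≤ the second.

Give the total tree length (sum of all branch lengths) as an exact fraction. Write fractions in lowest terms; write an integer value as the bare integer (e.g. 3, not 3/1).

1. join L+S (d=3, Q=-126) ⇒ LS; edges |L|=24/5, |S|=-9/5
  updated: d(B,LS)=7, d(F,LS)=31/2, d(H,LS)=7, d(J,LS)=17, d(LS,T)=27/2
2. join LS+T (d=27/2, Q=-189/2) ⇒ LST; edges |LS|=51/16, |T|=165/16
  updated: d(B,LST)=25/4, d(F,LST)=10, d(H,LST)=23/4, d(J,LST)=47/4
3. join F+J (d=6, Q=-187/4) ⇒ FJ; edges |F|=39/8, |J|=9/8
  updated: d(B,FJ)=5, d(FJ,H)=9/2, d(FJ,LST)=63/8
4. join B+H (d=2, Q=-43/2) ⇒ BH; edges |B|=5/4, |H|=3/4
  updated: d(BH,FJ)=15/4, d(BH,LST)=5
5. join BH+FJ (d=15/4, Q=-133/8) ⇒ BFHJ; edges |BH|=7/16, |FJ|=53/16
  updated: d(BFHJ,LST)=73/16
6. join BFHJ+LST (d=73/16) ⇒ BFHJLST; edges |BFHJ|=73/32, |LST|=73/32
final tree: (((B:5/4,H:3/4):7/16,(F:39/8,J:9/8):53/16):73/32,((L:24/5,S:-9/5):51/16,T:165/16):73/32)
total length: 525/16

525/16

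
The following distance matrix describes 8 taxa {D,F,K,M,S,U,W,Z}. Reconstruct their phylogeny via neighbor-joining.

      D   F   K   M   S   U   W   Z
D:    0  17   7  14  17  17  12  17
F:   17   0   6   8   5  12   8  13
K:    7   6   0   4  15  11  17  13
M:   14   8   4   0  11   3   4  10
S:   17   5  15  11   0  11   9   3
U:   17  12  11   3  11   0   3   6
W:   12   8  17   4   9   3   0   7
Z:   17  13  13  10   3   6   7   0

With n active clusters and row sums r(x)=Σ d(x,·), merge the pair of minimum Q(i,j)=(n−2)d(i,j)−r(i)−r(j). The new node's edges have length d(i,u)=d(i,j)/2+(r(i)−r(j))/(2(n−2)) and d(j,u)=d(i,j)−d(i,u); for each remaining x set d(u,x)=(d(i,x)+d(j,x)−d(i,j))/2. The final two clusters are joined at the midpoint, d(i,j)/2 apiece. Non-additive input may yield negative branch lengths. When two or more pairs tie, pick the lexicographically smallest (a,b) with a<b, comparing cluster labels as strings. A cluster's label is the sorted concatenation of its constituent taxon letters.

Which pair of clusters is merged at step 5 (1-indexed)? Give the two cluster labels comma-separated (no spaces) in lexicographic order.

iteration 1: select D,K (d=7, Q=-132); attach at lengths (35/6, 7/6); label the merged cluster DK
  updated: d(DK,F)=8, d(DK,M)=11/2, d(DK,S)=25/2, d(DK,U)=21/2, d(DK,W)=11, d(DK,Z)=23/2
iteration 2: select S,Z (d=3, Q=-87); attach at lengths (8/5, 7/5); label the merged cluster SZ
  updated: d(DK,SZ)=21/2, d(F,SZ)=15/2, d(M,SZ)=9, d(SZ,U)=7, d(SZ,W)=13/2
iteration 3: select DK,F (d=8, Q=-57); attach at lengths (17/4, 15/4); label the merged cluster DFK
  updated: d(DFK,M)=11/4, d(DFK,SZ)=5, d(DFK,U)=29/4, d(DFK,W)=11/2
iteration 4: select DFK,SZ (d=5, Q=-33); attach at lengths (4/3, 11/3); label the merged cluster DFKSZ
  updated: d(DFKSZ,M)=27/8, d(DFKSZ,U)=37/8, d(DFKSZ,W)=7/2
iteration 5: select DFKSZ,M (d=27/8, Q=-121/8); attach at lengths (63/32, 45/32); label the merged cluster DFKMSZ
  updated: d(DFKMSZ,U)=17/8, d(DFKMSZ,W)=33/16
iteration 6: select DFKMSZ,U (d=17/8, Q=-115/16); attach at lengths (19/32, 49/32); label the merged cluster DFKMSUZ
  updated: d(DFKMSUZ,W)=47/32
iteration 7: select DFKMSUZ,W (d=47/32); attach at lengths (47/64, 47/64); label the merged cluster DFKMSUWZ
final tree: ((((((D:35/6,K:7/6):17/4,F:15/4):4/3,(S:8/5,Z:7/5):11/3):63/32,M:45/32):19/32,U:49/32):47/64,W:47/64)
total length: 959/32

DFKSZ,M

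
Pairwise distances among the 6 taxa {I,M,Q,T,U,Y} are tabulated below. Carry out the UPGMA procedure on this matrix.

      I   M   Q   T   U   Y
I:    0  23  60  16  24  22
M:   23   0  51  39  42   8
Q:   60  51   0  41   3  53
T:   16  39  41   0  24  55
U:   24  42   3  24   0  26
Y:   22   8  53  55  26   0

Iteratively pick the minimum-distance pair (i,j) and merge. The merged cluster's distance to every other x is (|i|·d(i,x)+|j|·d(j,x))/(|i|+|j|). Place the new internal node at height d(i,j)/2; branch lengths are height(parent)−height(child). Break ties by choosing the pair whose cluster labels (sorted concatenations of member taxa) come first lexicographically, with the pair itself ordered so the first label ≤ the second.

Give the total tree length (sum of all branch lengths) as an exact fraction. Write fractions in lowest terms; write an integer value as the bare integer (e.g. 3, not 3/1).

iteration 1: select Q,U (d=3); attach at lengths (3/2, 3/2); label the merged cluster QU
  updated: d(I,QU)=42, d(M,QU)=93/2, d(QU,T)=65/2, d(QU,Y)=79/2
iteration 2: select M,Y (d=8); attach at lengths (4, 4); label the merged cluster MY
  updated: d(I,MY)=45/2, d(MY,QU)=43, d(MY,T)=47
iteration 3: select I,T (d=16); attach at lengths (8, 8); label the merged cluster IT
  updated: d(IT,MY)=139/4, d(IT,QU)=149/4
iteration 4: select IT,MY (d=139/4); attach at lengths (75/8, 107/8); label the merged cluster IMTY
  updated: d(IMTY,QU)=321/8
iteration 5: select IMTY,QU (d=321/8); attach at lengths (43/16, 297/16); label the merged cluster IMQTUY
final tree: (((I:8,T:8):75/8,(M:4,Y:4):107/8):43/16,(Q:3/2,U:3/2):297/16)
total length: 71

71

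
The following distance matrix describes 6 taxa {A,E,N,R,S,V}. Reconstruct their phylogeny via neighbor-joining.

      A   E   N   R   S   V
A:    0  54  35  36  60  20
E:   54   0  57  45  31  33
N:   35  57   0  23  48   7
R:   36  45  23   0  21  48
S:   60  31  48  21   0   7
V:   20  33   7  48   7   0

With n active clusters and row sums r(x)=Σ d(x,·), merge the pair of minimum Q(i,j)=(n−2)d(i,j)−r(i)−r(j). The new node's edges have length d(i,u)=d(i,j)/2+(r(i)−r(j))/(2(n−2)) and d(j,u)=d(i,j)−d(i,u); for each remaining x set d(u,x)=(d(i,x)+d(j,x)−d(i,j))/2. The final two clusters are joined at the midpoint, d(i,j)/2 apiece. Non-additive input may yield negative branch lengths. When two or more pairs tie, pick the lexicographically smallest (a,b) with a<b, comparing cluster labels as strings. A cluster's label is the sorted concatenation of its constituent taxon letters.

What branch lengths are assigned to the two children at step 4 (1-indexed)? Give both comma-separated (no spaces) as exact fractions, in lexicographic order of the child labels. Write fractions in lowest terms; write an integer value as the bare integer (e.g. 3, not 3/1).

79/16,131/16

1. join E+S (d=31, Q=-263) ⇒ ES; edges |E|=177/8, |S|=71/8
  updated: d(A,ES)=83/2, d(ES,N)=37, d(ES,R)=35/2, d(ES,V)=9/2
2. join ES+R (d=35/2, Q=-345/2) ⇒ ERS; edges |ES|=19/4, |R|=51/4
  updated: d(A,ERS)=30, d(ERS,N)=85/4, d(ERS,V)=35/2
3. join A+ERS (d=30, Q=-375/4) ⇒ AERS; edges |A|=305/16, |ERS|=175/16
  updated: d(AERS,N)=105/8, d(AERS,V)=15/4
4. join AERS+N (d=105/8, Q=-191/8) ⇒ AENRS; edges |AERS|=79/16, |N|=131/16
  updated: d(AENRS,V)=-19/16
5. join AENRS+V (d=-19/16) ⇒ AENRSV; edges |AENRS|=-19/32, |V|=-19/32
final tree: (((A:305/16,((E:177/8,S:71/8):19/4,R:51/4):175/16):79/16,N:131/16):-19/32,V:-19/32)
total length: 1447/16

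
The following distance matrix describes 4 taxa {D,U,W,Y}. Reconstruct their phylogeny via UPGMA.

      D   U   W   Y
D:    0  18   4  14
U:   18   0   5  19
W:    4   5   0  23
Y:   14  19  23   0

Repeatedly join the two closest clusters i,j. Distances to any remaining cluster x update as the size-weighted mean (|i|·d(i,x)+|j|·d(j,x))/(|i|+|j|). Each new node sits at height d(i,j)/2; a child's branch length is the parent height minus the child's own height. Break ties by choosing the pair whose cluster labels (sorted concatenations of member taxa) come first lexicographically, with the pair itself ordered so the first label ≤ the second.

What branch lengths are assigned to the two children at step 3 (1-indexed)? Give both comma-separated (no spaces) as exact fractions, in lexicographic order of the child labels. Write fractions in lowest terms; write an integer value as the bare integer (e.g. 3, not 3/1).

43/12,28/3

1. join D+W (d=4) ⇒ DW; edges |D|=2, |W|=2
  updated: d(DW,U)=23/2, d(DW,Y)=37/2
2. join DW+U (d=23/2) ⇒ DUW; edges |DW|=15/4, |U|=23/4
  updated: d(DUW,Y)=56/3
3. join DUW+Y (d=56/3) ⇒ DUWY; edges |DUW|=43/12, |Y|=28/3
final tree: (((D:2,W:2):15/4,U:23/4):43/12,Y:28/3)
total length: 317/12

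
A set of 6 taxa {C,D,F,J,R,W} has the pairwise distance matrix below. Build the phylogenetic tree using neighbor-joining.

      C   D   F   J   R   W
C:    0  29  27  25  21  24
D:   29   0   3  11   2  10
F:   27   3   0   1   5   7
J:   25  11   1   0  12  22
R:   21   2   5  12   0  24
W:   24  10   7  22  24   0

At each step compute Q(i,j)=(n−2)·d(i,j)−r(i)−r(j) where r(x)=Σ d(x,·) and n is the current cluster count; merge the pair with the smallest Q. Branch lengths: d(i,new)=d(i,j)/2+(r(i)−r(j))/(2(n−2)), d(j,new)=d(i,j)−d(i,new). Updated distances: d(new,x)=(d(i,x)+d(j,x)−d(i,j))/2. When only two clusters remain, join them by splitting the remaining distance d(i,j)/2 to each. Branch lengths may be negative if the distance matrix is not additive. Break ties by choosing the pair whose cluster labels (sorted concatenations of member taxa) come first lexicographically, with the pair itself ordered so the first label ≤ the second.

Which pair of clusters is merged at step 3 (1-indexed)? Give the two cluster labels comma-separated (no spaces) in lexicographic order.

CW,DR

step 1: merge (C,W) at d=24, Q=-117; branch lengths C→135/8, W→57/8; new cluster CW
  updated: d(CW,D)=15/2, d(CW,F)=5, d(CW,J)=23/2, d(CW,R)=21/2
step 2: merge (D,R) at d=2, Q=-47; branch lengths D→0, R→2; new cluster DR
  updated: d(CW,DR)=8, d(DR,F)=3, d(DR,J)=21/2
step 3: merge (CW,DR) at d=8, Q=-30; branch lengths CW→19/4, DR→13/4; new cluster CDRW
  updated: d(CDRW,F)=0, d(CDRW,J)=7
step 4: merge (CDRW,F) at d=0, Q=-8; branch lengths CDRW→3, F→-3; new cluster CDFRW
  updated: d(CDFRW,J)=4
step 5: merge (CDFRW,J) at d=4; branch lengths CDFRW→2, J→2; new cluster CDFJRW
final tree: ((((C:135/8,W:57/8):19/4,(D:0,R:2):13/4):3,F:-3):2,J:2)
total length: 38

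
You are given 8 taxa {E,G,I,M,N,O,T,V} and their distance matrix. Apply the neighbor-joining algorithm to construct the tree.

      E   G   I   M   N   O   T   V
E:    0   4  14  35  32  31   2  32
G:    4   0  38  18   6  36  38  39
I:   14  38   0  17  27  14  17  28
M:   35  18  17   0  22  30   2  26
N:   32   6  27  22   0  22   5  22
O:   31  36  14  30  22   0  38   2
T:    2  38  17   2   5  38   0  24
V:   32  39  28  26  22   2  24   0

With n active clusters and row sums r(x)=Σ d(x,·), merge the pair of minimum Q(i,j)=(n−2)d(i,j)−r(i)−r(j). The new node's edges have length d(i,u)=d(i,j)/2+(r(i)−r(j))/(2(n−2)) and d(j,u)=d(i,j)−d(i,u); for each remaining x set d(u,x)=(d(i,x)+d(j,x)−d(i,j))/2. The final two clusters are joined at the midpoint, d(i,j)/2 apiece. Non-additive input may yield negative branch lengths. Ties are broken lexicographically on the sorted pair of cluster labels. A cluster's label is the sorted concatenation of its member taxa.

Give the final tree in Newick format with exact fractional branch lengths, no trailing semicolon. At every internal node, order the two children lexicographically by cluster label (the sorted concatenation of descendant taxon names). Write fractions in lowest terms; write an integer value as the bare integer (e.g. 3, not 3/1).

((((E:-3/10,G:43/10):91/8,N:45/8):7/4,(I:47/6,(O:1,V:1):73/6):45/8):49/16,(M:57/16,T:-25/16):49/16)

step 1: merge (O,V) at d=2, Q=-334; branch lengths O→1, V→1; new cluster OV
  updated: d(E,OV)=61/2, d(G,OV)=73/2, d(I,OV)=20, d(M,OV)=27, d(N,OV)=21, d(OV,T)=30
step 2: merge (E,G) at d=4, Q=-238; branch lengths E→-3/10, G→43/10; new cluster EG
  updated: d(EG,I)=24, d(EG,M)=49/2, d(EG,N)=17, d(EG,OV)=63/2, d(EG,T)=18
step 3: merge (M,T) at d=2, Q=-313/2; branch lengths M→57/16, T→-25/16; new cluster MT
  updated: d(EG,MT)=81/4, d(I,MT)=16, d(MT,N)=25/2, d(MT,OV)=55/2
step 4: merge (I,OV) at d=20, Q=-127; branch lengths I→47/6, OV→73/6; new cluster IOV
  updated: d(EG,IOV)=71/4, d(IOV,MT)=47/4, d(IOV,N)=14
step 5: merge (EG,N) at d=17, Q=-129/2; branch lengths EG→91/8, N→45/8; new cluster EGN
  updated: d(EGN,IOV)=59/8, d(EGN,MT)=63/8
step 6: merge (EGN,IOV) at d=59/8, Q=-27; branch lengths EGN→7/4, IOV→45/8; new cluster EGINOV
  updated: d(EGINOV,MT)=49/8
step 7: merge (EGINOV,MT) at d=49/8; branch lengths EGINOV→49/16, MT→49/16; new cluster EGIMNOTV
final tree: ((((E:-3/10,G:43/10):91/8,N:45/8):7/4,(I:47/6,(O:1,V:1):73/6):45/8):49/16,(M:57/16,T:-25/16):49/16)
total length: 117/2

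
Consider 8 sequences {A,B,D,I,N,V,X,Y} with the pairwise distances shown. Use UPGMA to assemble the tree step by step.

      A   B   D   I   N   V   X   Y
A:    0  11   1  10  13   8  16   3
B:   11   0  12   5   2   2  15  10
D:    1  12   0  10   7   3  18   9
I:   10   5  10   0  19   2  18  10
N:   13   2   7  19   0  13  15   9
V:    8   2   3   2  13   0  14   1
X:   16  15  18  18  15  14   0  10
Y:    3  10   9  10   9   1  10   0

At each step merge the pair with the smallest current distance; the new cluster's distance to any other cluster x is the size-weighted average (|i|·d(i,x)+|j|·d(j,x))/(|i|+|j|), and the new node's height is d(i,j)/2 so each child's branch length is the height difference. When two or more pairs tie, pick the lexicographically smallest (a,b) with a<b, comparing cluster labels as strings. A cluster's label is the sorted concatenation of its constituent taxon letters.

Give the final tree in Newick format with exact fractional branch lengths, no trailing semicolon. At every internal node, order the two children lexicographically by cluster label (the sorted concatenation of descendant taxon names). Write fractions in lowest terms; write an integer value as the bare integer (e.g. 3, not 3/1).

(((((A:1/2,D:1/2):19/8,(V:1/2,Y:1/2):19/8):9/8,I:4):21/20,(B:1,N:1):81/20):353/140,X:53/7)

1. join A+D (d=1) ⇒ AD; edges |A|=1/2, |D|=1/2
  updated: d(AD,B)=23/2, d(AD,I)=10, d(AD,N)=10, d(AD,V)=11/2, d(AD,X)=17, d(AD,Y)=6
2. join V+Y (d=1) ⇒ VY; edges |V|=1/2, |Y|=1/2
  updated: d(AD,VY)=23/4, d(B,VY)=6, d(I,VY)=6, d(N,VY)=11, d(VY,X)=12
3. join B+N (d=2) ⇒ BN; edges |B|=1, |N|=1
  updated: d(AD,BN)=43/4, d(BN,I)=12, d(BN,VY)=17/2, d(BN,X)=15
4. join AD+VY (d=23/4) ⇒ ADVY; edges |AD|=19/8, |VY|=19/8
  updated: d(ADVY,BN)=77/8, d(ADVY,I)=8, d(ADVY,X)=29/2
5. join ADVY+I (d=8) ⇒ ADIVY; edges |ADVY|=9/8, |I|=4
  updated: d(ADIVY,BN)=101/10, d(ADIVY,X)=76/5
6. join ADIVY+BN (d=101/10) ⇒ ABDINVY; edges |ADIVY|=21/20, |BN|=81/20
  updated: d(ABDINVY,X)=106/7
7. join ABDINVY+X (d=106/7) ⇒ ABDINVXY; edges |ABDINVY|=353/140, |X|=53/7
final tree: (((((A:1/2,D:1/2):19/8,(V:1/2,Y:1/2):19/8):9/8,I:4):21/20,(B:1,N:1):81/20):353/140,X:53/7)
total length: 8139/280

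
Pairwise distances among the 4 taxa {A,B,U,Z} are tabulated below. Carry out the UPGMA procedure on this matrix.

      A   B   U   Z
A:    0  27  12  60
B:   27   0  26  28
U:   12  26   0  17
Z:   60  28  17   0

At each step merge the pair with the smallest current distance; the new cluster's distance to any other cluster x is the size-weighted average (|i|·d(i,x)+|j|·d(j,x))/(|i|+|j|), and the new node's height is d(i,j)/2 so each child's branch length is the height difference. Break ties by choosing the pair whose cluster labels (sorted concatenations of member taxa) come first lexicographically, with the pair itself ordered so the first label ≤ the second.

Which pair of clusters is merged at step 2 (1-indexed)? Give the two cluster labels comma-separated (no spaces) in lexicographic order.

AU,B

1. join A+U (d=12) ⇒ AU; edges |A|=6, |U|=6
  updated: d(AU,B)=53/2, d(AU,Z)=77/2
2. join AU+B (d=53/2) ⇒ ABU; edges |AU|=29/4, |B|=53/4
  updated: d(ABU,Z)=35
3. join ABU+Z (d=35) ⇒ ABUZ; edges |ABU|=17/4, |Z|=35/2
final tree: (((A:6,U:6):29/4,B:53/4):17/4,Z:35/2)
total length: 217/4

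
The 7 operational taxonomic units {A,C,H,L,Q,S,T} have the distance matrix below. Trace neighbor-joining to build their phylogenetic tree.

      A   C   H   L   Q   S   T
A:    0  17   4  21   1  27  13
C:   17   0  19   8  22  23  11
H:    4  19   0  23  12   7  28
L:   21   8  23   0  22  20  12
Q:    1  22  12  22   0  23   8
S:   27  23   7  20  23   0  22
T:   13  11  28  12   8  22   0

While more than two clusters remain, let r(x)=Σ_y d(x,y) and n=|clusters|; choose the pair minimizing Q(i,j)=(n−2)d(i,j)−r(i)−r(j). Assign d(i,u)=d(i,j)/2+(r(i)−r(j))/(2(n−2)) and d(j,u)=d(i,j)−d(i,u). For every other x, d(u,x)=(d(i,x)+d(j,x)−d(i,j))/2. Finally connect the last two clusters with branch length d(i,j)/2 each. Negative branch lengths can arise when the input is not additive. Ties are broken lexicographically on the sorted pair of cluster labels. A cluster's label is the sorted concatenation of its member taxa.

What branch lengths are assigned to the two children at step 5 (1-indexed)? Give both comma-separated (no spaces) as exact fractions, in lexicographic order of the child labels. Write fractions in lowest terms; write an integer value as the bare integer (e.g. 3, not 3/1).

step 1: merge (H,S) at d=7, Q=-180; branch lengths H→3/5, S→32/5; new cluster HS
  updated: d(A,HS)=12, d(C,HS)=35/2, d(HS,L)=18, d(HS,Q)=14, d(HS,T)=43/2
step 2: merge (A,Q) at d=1, Q=-127; branch lengths A→1/8, Q→7/8; new cluster AQ
  updated: d(AQ,C)=19, d(AQ,HS)=25/2, d(AQ,L)=21, d(AQ,T)=10
step 3: merge (AQ,HS) at d=25/2, Q=-189/2; branch lengths AQ→61/12, HS→89/12; new cluster AHQS
  updated: d(AHQS,C)=12, d(AHQS,L)=53/4, d(AHQS,T)=19/2
step 4: merge (AHQS,T) at d=19/2, Q=-193/4; branch lengths AHQS→85/16, T→67/16; new cluster AHQST
  updated: d(AHQST,C)=27/4, d(AHQST,L)=63/8
step 5: merge (AHQST,C) at d=27/4, Q=-181/8; branch lengths AHQST→53/16, C→55/16; new cluster ACHQST
  updated: d(ACHQST,L)=73/16
step 6: merge (ACHQST,L) at d=73/16; branch lengths ACHQST→73/32, L→73/32; new cluster ACHLQST
final tree: (((((A:1/8,Q:7/8):61/12,(H:3/5,S:32/5):89/12):85/16,T:67/16):53/16,C:55/16):73/32,L:73/32)
total length: 661/16

53/16,55/16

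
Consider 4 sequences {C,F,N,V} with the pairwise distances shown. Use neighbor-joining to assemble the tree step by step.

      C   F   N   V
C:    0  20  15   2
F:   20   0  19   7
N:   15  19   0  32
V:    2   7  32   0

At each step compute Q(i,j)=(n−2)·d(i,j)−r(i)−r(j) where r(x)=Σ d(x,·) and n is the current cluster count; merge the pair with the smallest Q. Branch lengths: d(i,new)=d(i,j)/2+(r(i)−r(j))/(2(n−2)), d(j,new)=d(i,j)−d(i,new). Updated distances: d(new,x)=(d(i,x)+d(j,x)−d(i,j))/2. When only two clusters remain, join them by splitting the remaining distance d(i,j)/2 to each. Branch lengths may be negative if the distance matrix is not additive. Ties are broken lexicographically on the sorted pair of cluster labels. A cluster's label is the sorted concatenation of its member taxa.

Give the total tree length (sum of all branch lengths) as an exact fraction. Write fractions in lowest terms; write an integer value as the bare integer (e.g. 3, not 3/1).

29

1. join C+V (d=2, Q=-74) ⇒ CV; edges |C|=0, |V|=2
  updated: d(CV,F)=25/2, d(CV,N)=45/2
2. join CV+F (d=25/2, Q=-54) ⇒ CFV; edges |CV|=8, |F|=9/2
  updated: d(CFV,N)=29/2
3. join CFV+N (d=29/2) ⇒ CFNV; edges |CFV|=29/4, |N|=29/4
final tree: (((C:0,V:2):8,F:9/2):29/4,N:29/4)
total length: 29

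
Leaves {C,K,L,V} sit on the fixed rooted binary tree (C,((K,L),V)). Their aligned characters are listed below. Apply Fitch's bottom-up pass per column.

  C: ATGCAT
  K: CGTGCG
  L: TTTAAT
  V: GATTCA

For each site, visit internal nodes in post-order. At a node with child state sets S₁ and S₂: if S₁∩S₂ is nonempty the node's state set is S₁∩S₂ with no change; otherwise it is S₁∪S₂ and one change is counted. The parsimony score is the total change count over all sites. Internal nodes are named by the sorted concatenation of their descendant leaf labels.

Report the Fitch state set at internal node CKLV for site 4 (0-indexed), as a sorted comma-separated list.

A,C

site 0, node KL: K={C} ∪ L={T} → {C,T} (+1)
site 0, node KLV: KL={C,T} ∪ V={G} → {C,G,T} (+1)
site 0, node CKLV: C={A} ∪ KLV={C,G,T} → {A,C,G,T} (+1)
site 1, node KL: K={G} ∪ L={T} → {G,T} (+1)
site 1, node KLV: KL={G,T} ∪ V={A} → {A,G,T} (+1)
site 1, node CKLV: C={T} ∩ KLV={A,G,T} → {T} (+0)
site 2, node KL: K={T} ∩ L={T} → {T} (+0)
site 2, node KLV: KL={T} ∩ V={T} → {T} (+0)
site 2, node CKLV: C={G} ∪ KLV={T} → {G,T} (+1)
site 3, node KL: K={G} ∪ L={A} → {A,G} (+1)
site 3, node KLV: KL={A,G} ∪ V={T} → {A,G,T} (+1)
site 3, node CKLV: C={C} ∪ KLV={A,G,T} → {A,C,G,T} (+1)
site 4, node KL: K={C} ∪ L={A} → {A,C} (+1)
site 4, node KLV: KL={A,C} ∩ V={C} → {C} (+0)
site 4, node CKLV: C={A} ∪ KLV={C} → {A,C} (+1)
site 5, node KL: K={G} ∪ L={T} → {G,T} (+1)
site 5, node KLV: KL={G,T} ∪ V={A} → {A,G,T} (+1)
site 5, node CKLV: C={T} ∩ KLV={A,G,T} → {T} (+0)
per-site changes: [3, 2, 1, 3, 2, 2]; total = 13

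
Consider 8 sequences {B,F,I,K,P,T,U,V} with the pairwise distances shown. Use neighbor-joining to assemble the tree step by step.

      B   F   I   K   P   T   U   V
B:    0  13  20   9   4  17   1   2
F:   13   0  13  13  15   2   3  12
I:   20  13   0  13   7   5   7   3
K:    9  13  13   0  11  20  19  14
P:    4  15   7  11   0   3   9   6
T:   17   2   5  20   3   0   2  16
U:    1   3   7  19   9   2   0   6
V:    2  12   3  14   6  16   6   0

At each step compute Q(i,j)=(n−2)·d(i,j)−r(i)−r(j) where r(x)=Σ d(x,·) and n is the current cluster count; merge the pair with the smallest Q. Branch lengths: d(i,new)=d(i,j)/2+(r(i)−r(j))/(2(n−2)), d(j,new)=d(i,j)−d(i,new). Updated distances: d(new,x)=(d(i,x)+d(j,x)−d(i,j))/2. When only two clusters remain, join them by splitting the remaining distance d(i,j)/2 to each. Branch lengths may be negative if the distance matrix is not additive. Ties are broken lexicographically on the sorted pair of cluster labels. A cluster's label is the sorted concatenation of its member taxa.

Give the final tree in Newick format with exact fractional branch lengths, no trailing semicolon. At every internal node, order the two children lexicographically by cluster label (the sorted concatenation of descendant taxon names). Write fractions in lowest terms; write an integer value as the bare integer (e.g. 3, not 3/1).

(((B:39/32,K:249/32):53/32,(((F:3/2,T:1/2):12/5,U:-9/10):31/8,(I:7/2,V:-1/2):19/8):61/32):43/64,P:43/64)

iteration 1: select F,T (d=2, Q=-124); attach at lengths (3/2, 1/2); label the merged cluster FT
  updated: d(B,FT)=14, d(FT,I)=8, d(FT,K)=31/2, d(FT,P)=8, d(FT,U)=3/2, d(FT,V)=13
iteration 2: select FT,U (d=3/2, Q=-96); attach at lengths (12/5, -9/10); label the merged cluster FTU
  updated: d(B,FTU)=27/4, d(FTU,I)=27/4, d(FTU,K)=33/2, d(FTU,P)=31/4, d(FTU,V)=35/4
iteration 3: select I,V (d=3, Q=-143/2); attach at lengths (7/2, -1/2); label the merged cluster IV
  updated: d(B,IV)=19/2, d(FTU,IV)=25/4, d(IV,K)=12, d(IV,P)=5
iteration 4: select FTU,IV (d=25/4, Q=-205/4); attach at lengths (31/8, 19/8); label the merged cluster FITUV
  updated: d(B,FITUV)=5, d(FITUV,K)=89/8, d(FITUV,P)=13/4
iteration 5: select B,K (d=9, Q=-249/8); attach at lengths (39/32, 249/32); label the merged cluster BK
  updated: d(BK,FITUV)=57/16, d(BK,P)=3
iteration 6: select BK,FITUV (d=57/16, Q=-157/16); attach at lengths (53/32, 61/32); label the merged cluster BFIKTUV
  updated: d(BFIKTUV,P)=43/32
iteration 7: select BFIKTUV,P (d=43/32); attach at lengths (43/64, 43/64); label the merged cluster BFIKPTUV
final tree: (((B:39/32,K:249/32):53/32,(((F:3/2,T:1/2):12/5,U:-9/10):31/8,(I:7/2,V:-1/2):19/8):61/32):43/64,P:43/64)
total length: 853/32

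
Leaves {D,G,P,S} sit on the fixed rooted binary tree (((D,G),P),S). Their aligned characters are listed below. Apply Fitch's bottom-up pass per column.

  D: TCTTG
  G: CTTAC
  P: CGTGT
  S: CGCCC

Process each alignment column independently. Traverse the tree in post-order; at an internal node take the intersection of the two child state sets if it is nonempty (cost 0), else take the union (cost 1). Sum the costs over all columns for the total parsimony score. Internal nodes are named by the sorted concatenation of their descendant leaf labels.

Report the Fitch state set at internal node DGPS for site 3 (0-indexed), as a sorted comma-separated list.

A,C,G,T

site 0, node DG: D={T} ∪ G={C} → {C,T} (+1)
site 0, node DGP: DG={C,T} ∩ P={C} → {C} (+0)
site 0, node DGPS: DGP={C} ∩ S={C} → {C} (+0)
site 1, node DG: D={C} ∪ G={T} → {C,T} (+1)
site 1, node DGP: DG={C,T} ∪ P={G} → {C,G,T} (+1)
site 1, node DGPS: DGP={C,G,T} ∩ S={G} → {G} (+0)
site 2, node DG: D={T} ∩ G={T} → {T} (+0)
site 2, node DGP: DG={T} ∩ P={T} → {T} (+0)
site 2, node DGPS: DGP={T} ∪ S={C} → {C,T} (+1)
site 3, node DG: D={T} ∪ G={A} → {A,T} (+1)
site 3, node DGP: DG={A,T} ∪ P={G} → {A,G,T} (+1)
site 3, node DGPS: DGP={A,G,T} ∪ S={C} → {A,C,G,T} (+1)
site 4, node DG: D={G} ∪ G={C} → {C,G} (+1)
site 4, node DGP: DG={C,G} ∪ P={T} → {C,G,T} (+1)
site 4, node DGPS: DGP={C,G,T} ∩ S={C} → {C} (+0)
per-site changes: [1, 2, 1, 3, 2]; total = 9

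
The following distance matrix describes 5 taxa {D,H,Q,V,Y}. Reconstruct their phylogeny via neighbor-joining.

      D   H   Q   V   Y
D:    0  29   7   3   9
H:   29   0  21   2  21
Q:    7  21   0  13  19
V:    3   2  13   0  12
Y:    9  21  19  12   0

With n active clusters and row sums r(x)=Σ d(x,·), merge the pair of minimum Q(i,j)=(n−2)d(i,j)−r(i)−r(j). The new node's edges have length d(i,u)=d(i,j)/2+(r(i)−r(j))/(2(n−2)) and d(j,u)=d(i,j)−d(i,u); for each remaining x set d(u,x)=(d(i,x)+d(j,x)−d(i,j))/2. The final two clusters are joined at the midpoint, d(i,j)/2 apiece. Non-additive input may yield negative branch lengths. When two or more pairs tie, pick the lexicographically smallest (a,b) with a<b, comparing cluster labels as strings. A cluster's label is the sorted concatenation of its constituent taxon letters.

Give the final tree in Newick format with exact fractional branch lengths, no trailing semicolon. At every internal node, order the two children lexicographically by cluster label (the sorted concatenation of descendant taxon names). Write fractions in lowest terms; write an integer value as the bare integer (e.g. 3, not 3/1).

step 1: merge (H,V) at d=2, Q=-97; branch lengths H→49/6, V→-37/6; new cluster HV
  updated: d(D,HV)=15, d(HV,Q)=16, d(HV,Y)=31/2
step 2: merge (D,Q) at d=7, Q=-59; branch lengths D→3/4, Q→25/4; new cluster DQ
  updated: d(DQ,HV)=12, d(DQ,Y)=21/2
step 3: merge (DQ,HV) at d=12, Q=-38; branch lengths DQ→7/2, HV→17/2; new cluster DHQV
  updated: d(DHQV,Y)=7
step 4: merge (DHQV,Y) at d=7; branch lengths DHQV→7/2, Y→7/2; new cluster DHQVY
final tree: (((D:3/4,Q:25/4):7/2,(H:49/6,V:-37/6):17/2):7/2,Y:7/2)
total length: 28

(((D:3/4,Q:25/4):7/2,(H:49/6,V:-37/6):17/2):7/2,Y:7/2)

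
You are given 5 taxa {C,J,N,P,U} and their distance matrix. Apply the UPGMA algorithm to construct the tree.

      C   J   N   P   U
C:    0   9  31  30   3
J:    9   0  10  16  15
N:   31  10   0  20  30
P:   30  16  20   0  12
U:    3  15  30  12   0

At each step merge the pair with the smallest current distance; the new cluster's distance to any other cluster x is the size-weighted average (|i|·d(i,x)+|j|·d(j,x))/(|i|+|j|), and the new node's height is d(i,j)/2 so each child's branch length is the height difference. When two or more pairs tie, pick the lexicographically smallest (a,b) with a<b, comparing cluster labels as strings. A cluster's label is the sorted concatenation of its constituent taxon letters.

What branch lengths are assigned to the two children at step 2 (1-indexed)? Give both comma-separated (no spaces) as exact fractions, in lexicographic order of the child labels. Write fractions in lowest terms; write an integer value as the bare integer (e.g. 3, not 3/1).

step 1: merge (C,U) at d=3; branch lengths C→3/2, U→3/2; new cluster CU
  updated: d(CU,J)=12, d(CU,N)=61/2, d(CU,P)=21
step 2: merge (J,N) at d=10; branch lengths J→5, N→5; new cluster JN
  updated: d(CU,JN)=85/4, d(JN,P)=18
step 3: merge (JN,P) at d=18; branch lengths JN→4, P→9; new cluster JNP
  updated: d(CU,JNP)=127/6
step 4: merge (CU,JNP) at d=127/6; branch lengths CU→109/12, JNP→19/12; new cluster CJNPU
final tree: ((C:3/2,U:3/2):109/12,((J:5,N:5):4,P:9):19/12)
total length: 110/3

5,5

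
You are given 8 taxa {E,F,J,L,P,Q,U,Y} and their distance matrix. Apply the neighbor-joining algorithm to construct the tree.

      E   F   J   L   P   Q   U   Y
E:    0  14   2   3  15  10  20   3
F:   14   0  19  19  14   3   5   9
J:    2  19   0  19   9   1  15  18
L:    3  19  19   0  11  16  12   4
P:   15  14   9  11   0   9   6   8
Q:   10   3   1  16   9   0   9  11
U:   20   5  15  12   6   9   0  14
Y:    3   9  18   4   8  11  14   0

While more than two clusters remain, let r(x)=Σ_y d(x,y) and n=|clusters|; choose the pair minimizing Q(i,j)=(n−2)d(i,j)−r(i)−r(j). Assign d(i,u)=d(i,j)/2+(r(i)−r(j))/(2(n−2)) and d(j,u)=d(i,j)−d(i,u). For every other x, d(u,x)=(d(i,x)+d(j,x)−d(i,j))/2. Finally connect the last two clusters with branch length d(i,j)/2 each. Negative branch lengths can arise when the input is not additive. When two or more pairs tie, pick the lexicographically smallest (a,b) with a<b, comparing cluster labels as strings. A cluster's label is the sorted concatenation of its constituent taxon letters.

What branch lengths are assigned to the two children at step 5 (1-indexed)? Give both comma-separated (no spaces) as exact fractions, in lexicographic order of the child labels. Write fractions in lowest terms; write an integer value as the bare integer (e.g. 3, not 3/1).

1. join E+J (d=2, Q=-138) ⇒ EJ; edges |E|=-1/3, |J|=7/3
  updated: d(EJ,F)=31/2, d(EJ,L)=10, d(EJ,P)=11, d(EJ,Q)=9/2, d(EJ,U)=33/2, d(EJ,Y)=19/2
2. join L+Y (d=4, Q=-215/2) ⇒ LY; edges |L|=73/20, |Y|=7/20
  updated: d(EJ,LY)=31/4, d(F,LY)=12, d(LY,P)=15/2, d(LY,Q)=23/2, d(LY,U)=11
3. join F+U (d=5, Q=-77) ⇒ FU; edges |F|=11/4, |U|=9/4
  updated: d(EJ,FU)=27/2, d(FU,LY)=9, d(FU,P)=15/2, d(FU,Q)=7/2
4. join EJ+Q (d=9/2, Q=-207/4) ⇒ EJQ; edges |EJ|=29/8, |Q|=7/8
  updated: d(EJQ,FU)=25/4, d(EJQ,LY)=59/8, d(EJQ,P)=31/4
5. join EJQ+FU (d=25/4, Q=-253/8) ⇒ EFJQU; edges |EJQ|=89/32, |FU|=111/32
  updated: d(EFJQU,LY)=81/16, d(EFJQU,P)=9/2
6. join EFJQU+LY (d=81/16, Q=-273/16) ⇒ EFJLQUY; edges |EFJQU|=33/32, |LY|=129/32
  updated: d(EFJLQUY,P)=111/32
7. join EFJLQUY+P (d=111/32) ⇒ EFJLPQUY; edges |EFJLQUY|=111/64, |P|=111/64
final tree: (((((E:-1/3,J:7/3):29/8,Q:7/8):89/32,(F:11/4,U:9/4):111/32):33/32,(L:73/20,Y:7/20):129/32):111/64,P:111/64)
total length: 969/32

89/32,111/32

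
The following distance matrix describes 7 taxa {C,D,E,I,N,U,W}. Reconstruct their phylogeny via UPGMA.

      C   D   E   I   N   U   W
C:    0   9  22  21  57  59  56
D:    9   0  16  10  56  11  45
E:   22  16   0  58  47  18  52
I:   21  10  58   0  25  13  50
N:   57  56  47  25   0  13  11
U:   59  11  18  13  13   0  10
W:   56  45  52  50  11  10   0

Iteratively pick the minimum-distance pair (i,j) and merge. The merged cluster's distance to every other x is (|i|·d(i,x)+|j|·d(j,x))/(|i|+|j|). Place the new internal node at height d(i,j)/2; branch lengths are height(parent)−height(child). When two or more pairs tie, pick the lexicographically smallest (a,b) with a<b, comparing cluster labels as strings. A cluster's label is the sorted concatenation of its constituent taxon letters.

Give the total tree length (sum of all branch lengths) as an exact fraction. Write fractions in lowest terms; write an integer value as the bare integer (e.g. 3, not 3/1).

1. join C+D (d=9) ⇒ CD; edges |C|=9/2, |D|=9/2
  updated: d(CD,E)=19, d(CD,I)=31/2, d(CD,N)=113/2, d(CD,U)=35, d(CD,W)=101/2
2. join U+W (d=10) ⇒ UW; edges |U|=5, |W|=5
  updated: d(CD,UW)=171/4, d(E,UW)=35, d(I,UW)=63/2, d(N,UW)=12
3. join N+UW (d=12) ⇒ NUW; edges |N|=6, |UW|=1
  updated: d(CD,NUW)=142/3, d(E,NUW)=39, d(I,NUW)=88/3
4. join CD+I (d=31/2) ⇒ CDI; edges |CD|=13/4, |I|=31/4
  updated: d(CDI,E)=32, d(CDI,NUW)=124/3
5. join CDI+E (d=32) ⇒ CDEI; edges |CDI|=33/4, |E|=16
  updated: d(CDEI,NUW)=163/4
6. join CDEI+NUW (d=163/4) ⇒ CDEINUW; edges |CDEI|=35/8, |NUW|=115/8
final tree: ((((C:9/2,D:9/2):13/4,I:31/4):33/4,E:16):35/8,(N:6,(U:5,W:5):1):115/8)
total length: 80

80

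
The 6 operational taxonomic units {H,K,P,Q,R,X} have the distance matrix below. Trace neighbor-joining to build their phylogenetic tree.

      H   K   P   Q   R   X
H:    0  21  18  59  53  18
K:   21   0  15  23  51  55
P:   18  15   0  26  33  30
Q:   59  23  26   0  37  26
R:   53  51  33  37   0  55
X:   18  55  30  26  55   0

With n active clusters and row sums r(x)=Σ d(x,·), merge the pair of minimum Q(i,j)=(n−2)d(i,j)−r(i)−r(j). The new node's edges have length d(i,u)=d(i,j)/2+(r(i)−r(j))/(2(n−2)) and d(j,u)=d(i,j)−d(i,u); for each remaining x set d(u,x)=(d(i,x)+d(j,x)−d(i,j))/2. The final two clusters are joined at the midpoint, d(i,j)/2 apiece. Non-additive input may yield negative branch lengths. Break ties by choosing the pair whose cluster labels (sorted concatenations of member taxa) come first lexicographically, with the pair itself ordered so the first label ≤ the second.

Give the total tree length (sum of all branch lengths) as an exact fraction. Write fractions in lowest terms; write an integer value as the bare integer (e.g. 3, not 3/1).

1451/16

1. join H+X (d=18, Q=-281) ⇒ HX; edges |H|=57/8, |X|=87/8
  updated: d(HX,K)=29, d(HX,P)=15, d(HX,Q)=67/2, d(HX,R)=45
2. join Q+R (d=37, Q=-349/2) ⇒ QR; edges |Q|=43/4, |R|=105/4
  updated: d(HX,QR)=83/4, d(K,QR)=37/2, d(P,QR)=11
3. join HX+P (d=15, Q=-303/4) ⇒ HPX; edges |HX|=215/16, |P|=25/16
  updated: d(HPX,K)=29/2, d(HPX,QR)=67/8
4. join HPX+K (d=29/2, Q=-331/8) ⇒ HKPX; edges |HPX|=35/16, |K|=197/16
  updated: d(HKPX,QR)=99/16
5. join HKPX+QR (d=99/16) ⇒ HKPQRX; edges |HKPX|=99/32, |QR|=99/32
final tree: ((((H:57/8,X:87/8):215/16,P:25/16):35/16,K:197/16):99/32,(Q:43/4,R:105/4):99/32)
total length: 1451/16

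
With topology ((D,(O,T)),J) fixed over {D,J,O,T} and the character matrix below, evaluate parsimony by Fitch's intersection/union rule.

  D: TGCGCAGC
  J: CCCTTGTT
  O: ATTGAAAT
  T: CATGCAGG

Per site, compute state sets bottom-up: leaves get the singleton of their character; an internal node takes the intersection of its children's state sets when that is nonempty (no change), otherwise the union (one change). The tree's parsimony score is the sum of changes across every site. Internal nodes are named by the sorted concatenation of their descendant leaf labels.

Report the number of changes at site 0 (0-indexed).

2

[col 0] OT: children O:{A}, T:{C} ∪→ {A,C}; cost 1
[col 0] DOT: children D:{T}, OT:{A,C} ∪→ {A,C,T}; cost 1
[col 0] DJOT: children DOT:{A,C,T}, J:{C} ∩→ {C}; cost 0
[col 1] OT: children O:{T}, T:{A} ∪→ {A,T}; cost 1
[col 1] DOT: children D:{G}, OT:{A,T} ∪→ {A,G,T}; cost 1
[col 1] DJOT: children DOT:{A,G,T}, J:{C} ∪→ {A,C,G,T}; cost 1
[col 2] OT: children O:{T}, T:{T} ∩→ {T}; cost 0
[col 2] DOT: children D:{C}, OT:{T} ∪→ {C,T}; cost 1
[col 2] DJOT: children DOT:{C,T}, J:{C} ∩→ {C}; cost 0
[col 3] OT: children O:{G}, T:{G} ∩→ {G}; cost 0
[col 3] DOT: children D:{G}, OT:{G} ∩→ {G}; cost 0
[col 3] DJOT: children DOT:{G}, J:{T} ∪→ {G,T}; cost 1
[col 4] OT: children O:{A}, T:{C} ∪→ {A,C}; cost 1
[col 4] DOT: children D:{C}, OT:{A,C} ∩→ {C}; cost 0
[col 4] DJOT: children DOT:{C}, J:{T} ∪→ {C,T}; cost 1
[col 5] OT: children O:{A}, T:{A} ∩→ {A}; cost 0
[col 5] DOT: children D:{A}, OT:{A} ∩→ {A}; cost 0
[col 5] DJOT: children DOT:{A}, J:{G} ∪→ {A,G}; cost 1
[col 6] OT: children O:{A}, T:{G} ∪→ {A,G}; cost 1
[col 6] DOT: children D:{G}, OT:{A,G} ∩→ {G}; cost 0
[col 6] DJOT: children DOT:{G}, J:{T} ∪→ {G,T}; cost 1
[col 7] OT: children O:{T}, T:{G} ∪→ {G,T}; cost 1
[col 7] DOT: children D:{C}, OT:{G,T} ∪→ {C,G,T}; cost 1
[col 7] DJOT: children DOT:{C,G,T}, J:{T} ∩→ {T}; cost 0
per-site changes: [2, 3, 1, 1, 2, 1, 2, 2]; total = 14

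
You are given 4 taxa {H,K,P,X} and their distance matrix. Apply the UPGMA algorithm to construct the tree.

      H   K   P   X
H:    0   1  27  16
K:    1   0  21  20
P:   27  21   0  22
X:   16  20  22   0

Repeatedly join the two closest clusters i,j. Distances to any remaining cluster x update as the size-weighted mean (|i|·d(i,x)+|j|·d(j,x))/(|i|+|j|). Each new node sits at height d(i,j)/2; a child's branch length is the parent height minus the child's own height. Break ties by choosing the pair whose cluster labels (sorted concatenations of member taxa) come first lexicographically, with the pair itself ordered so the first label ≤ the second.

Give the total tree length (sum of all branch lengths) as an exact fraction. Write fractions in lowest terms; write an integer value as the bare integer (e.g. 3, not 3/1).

197/6

1. join H+K (d=1) ⇒ HK; edges |H|=1/2, |K|=1/2
  updated: d(HK,P)=24, d(HK,X)=18
2. join HK+X (d=18) ⇒ HKX; edges |HK|=17/2, |X|=9
  updated: d(HKX,P)=70/3
3. join HKX+P (d=70/3) ⇒ HKPX; edges |HKX|=8/3, |P|=35/3
final tree: (((H:1/2,K:1/2):17/2,X:9):8/3,P:35/3)
total length: 197/6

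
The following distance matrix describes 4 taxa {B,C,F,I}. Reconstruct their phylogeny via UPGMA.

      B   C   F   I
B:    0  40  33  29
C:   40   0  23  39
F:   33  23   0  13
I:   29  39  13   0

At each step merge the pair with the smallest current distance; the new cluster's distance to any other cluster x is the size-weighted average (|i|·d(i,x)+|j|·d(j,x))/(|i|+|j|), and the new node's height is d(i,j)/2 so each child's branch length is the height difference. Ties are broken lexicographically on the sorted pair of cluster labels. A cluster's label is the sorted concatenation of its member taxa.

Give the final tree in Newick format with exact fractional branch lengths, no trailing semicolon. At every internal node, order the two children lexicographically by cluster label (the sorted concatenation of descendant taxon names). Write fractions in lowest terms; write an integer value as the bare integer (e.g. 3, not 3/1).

((B:31/2,(F:13/2,I:13/2):9):3/2,C:17)

iteration 1: select F,I (d=13); attach at lengths (13/2, 13/2); label the merged cluster FI
  updated: d(B,FI)=31, d(C,FI)=31
iteration 2: select B,FI (d=31); attach at lengths (31/2, 9); label the merged cluster BFI
  updated: d(BFI,C)=34
iteration 3: select BFI,C (d=34); attach at lengths (3/2, 17); label the merged cluster BCFI
final tree: ((B:31/2,(F:13/2,I:13/2):9):3/2,C:17)
total length: 56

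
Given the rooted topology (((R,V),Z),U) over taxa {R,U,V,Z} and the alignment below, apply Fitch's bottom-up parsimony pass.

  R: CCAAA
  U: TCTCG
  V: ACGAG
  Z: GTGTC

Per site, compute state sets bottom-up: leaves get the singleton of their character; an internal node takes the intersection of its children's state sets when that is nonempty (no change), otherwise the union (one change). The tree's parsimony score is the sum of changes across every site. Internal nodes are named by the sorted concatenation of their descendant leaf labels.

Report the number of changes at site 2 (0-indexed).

2

[col 0] RV: children R:{C}, V:{A} ∪→ {A,C}; cost 1
[col 0] RVZ: children RV:{A,C}, Z:{G} ∪→ {A,C,G}; cost 1
[col 0] RUVZ: children RVZ:{A,C,G}, U:{T} ∪→ {A,C,G,T}; cost 1
[col 1] RV: children R:{C}, V:{C} ∩→ {C}; cost 0
[col 1] RVZ: children RV:{C}, Z:{T} ∪→ {C,T}; cost 1
[col 1] RUVZ: children RVZ:{C,T}, U:{C} ∩→ {C}; cost 0
[col 2] RV: children R:{A}, V:{G} ∪→ {A,G}; cost 1
[col 2] RVZ: children RV:{A,G}, Z:{G} ∩→ {G}; cost 0
[col 2] RUVZ: children RVZ:{G}, U:{T} ∪→ {G,T}; cost 1
[col 3] RV: children R:{A}, V:{A} ∩→ {A}; cost 0
[col 3] RVZ: children RV:{A}, Z:{T} ∪→ {A,T}; cost 1
[col 3] RUVZ: children RVZ:{A,T}, U:{C} ∪→ {A,C,T}; cost 1
[col 4] RV: children R:{A}, V:{G} ∪→ {A,G}; cost 1
[col 4] RVZ: children RV:{A,G}, Z:{C} ∪→ {A,C,G}; cost 1
[col 4] RUVZ: children RVZ:{A,C,G}, U:{G} ∩→ {G}; cost 0
per-site changes: [3, 1, 2, 2, 2]; total = 10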